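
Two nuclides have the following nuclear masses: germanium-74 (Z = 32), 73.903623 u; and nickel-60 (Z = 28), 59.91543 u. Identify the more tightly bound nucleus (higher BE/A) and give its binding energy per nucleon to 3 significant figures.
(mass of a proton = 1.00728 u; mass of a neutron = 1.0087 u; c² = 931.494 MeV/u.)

nickel-60; 8.80 MeV/nucleon

germanium-74: Σm = 32(1.00728) + 42(1.0087) = 74.59836 u; Δm = 0.694737 u; E_B = 647.14 MeV; E_B/A = 8.745 MeV
nickel-60: Σm = 28(1.00728) + 32(1.0087) = 60.48224 u; Δm = 0.56681 u; E_B = 527.98 MeV; E_B/A = 8.800 MeV
nickel-60 has the higher binding energy per nucleon, so it is the more tightly bound nucleus.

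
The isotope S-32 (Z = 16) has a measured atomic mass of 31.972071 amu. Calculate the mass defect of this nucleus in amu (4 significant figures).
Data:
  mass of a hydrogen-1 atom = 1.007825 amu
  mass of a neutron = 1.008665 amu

Mass of separated nucleons = 16(1.007825) + 16(1.008665) = 16.125200 + 16.138640 = 32.263840 amu
The mass defect is 32.263840 − 31.972071 = 0.291769 amu.

0.2918 amu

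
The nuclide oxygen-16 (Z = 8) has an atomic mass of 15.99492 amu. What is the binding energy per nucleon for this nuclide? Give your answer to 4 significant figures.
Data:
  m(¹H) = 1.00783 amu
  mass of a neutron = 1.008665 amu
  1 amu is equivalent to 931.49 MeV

Z = 8, so N = A − Z = 16 − 8 = 8.
Σm = 8·m(¹H) + 8·m_n = 8.06264 + 8.069320 = 16.131960 amu
Δm = 16.131960 − 15.99492 = 0.137040 amu
E_B = 0.137040 × 931.49 = 127.651 MeV
BE/A = 127.651 MeV / 16 = 7.978 MeV/nucleon

7.978 MeV/nucleon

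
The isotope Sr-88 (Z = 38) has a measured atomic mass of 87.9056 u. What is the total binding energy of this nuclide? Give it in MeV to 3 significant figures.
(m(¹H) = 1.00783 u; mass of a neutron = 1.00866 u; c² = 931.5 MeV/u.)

768 MeV

The nucleus contains 38 protons and 88 − 38 = 50 neutrons.
Total constituent mass: 38 × 1.00783 + 50 × 1.00866 = 88.73054 u
Mass defect Δm = 88.73054 − 87.9056 = 0.82494 u
Converting to energy: 0.82494 u × 931.5 MeV/u = 768.432 MeV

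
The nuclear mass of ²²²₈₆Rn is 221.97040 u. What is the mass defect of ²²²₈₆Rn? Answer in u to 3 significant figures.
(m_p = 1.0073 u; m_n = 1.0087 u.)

1.84 u

With 86 protons and 136 neutrons (A = 222):
Σm = 86·m_p + 136·m_n = 86.6278 + 137.1832 = 223.8110 u
Mass defect Δm = 223.8110 − 221.97040 = 1.84060 u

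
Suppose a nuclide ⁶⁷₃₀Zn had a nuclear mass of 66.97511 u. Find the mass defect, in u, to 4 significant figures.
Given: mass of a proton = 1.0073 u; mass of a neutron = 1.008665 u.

Z = 30, so N = A − Z = 67 − 30 = 37.
Σm = 30·m_p + 37·m_n = 30.2190 + 37.320605 = 67.539605 u
The mass defect is 67.539605 − 66.97511 = 0.564495 u.

0.5645 u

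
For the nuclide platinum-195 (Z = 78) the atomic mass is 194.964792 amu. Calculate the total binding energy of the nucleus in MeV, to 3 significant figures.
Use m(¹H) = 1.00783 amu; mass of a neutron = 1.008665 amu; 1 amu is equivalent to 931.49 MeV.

1550 MeV

With 78 protons and 117 neutrons (A = 195):
Mass of separated nucleons = 78(1.00783) + 117(1.008665) = 78.61074 + 118.013805 = 196.624545 amu
Mass defect Δm = 196.624545 − 194.964792 = 1.659753 amu
Converting to energy: 1.659753 amu × 931.49 MeV/amu = 1546.04 MeV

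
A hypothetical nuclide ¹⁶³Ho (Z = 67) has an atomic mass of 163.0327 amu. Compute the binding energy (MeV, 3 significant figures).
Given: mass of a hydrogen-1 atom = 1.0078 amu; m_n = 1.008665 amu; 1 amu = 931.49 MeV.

The nucleus contains 67 protons and 163 − 67 = 96 neutrons.
Σm = 67·m(¹H) + 96·m_n = 67.5226 + 96.831840 = 164.354440 amu
Δm = 164.354440 − 163.0327 = 1.321740 amu
Converting to energy: 1.321740 amu × 931.49 MeV/amu = 1231.19 MeV

1230 MeV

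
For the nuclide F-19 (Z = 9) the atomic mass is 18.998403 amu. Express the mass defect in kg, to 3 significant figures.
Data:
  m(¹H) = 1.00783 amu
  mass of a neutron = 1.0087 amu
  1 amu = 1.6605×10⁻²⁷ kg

The nucleus contains 9 protons and 19 − 9 = 10 neutrons.
Total constituent mass: 9 × 1.00783 + 10 × 1.0087 = 19.15747 amu
Mass defect Δm = 19.15747 − 18.998403 = 0.159067 amu
In SI units: 0.159067 amu × 1.6605×10⁻²⁷ kg/amu = 2.6413e-28 kg

2.64e-28 kg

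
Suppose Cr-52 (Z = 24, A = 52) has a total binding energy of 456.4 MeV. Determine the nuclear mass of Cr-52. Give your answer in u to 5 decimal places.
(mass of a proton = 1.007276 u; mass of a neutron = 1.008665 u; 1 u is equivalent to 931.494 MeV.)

Mass defect = 456.4 MeV / (931.494 MeV/u) = 0.4899656 u
Constituent mass = 24(1.007276) + 28(1.008665) = 52.417244 u
Nuclear mass = 52.417244 − 0.4899656 = 51.9272784 u ≈ 51.92728 u (to 5 decimal places)

51.92728 u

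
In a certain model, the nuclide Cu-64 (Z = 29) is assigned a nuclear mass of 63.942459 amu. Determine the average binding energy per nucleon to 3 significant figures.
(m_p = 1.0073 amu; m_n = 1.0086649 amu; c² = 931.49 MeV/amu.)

8.33 MeV/nucleon

Z = 29, so N = A − Z = 64 − 29 = 35.
Total constituent mass: 29 × 1.0073 + 35 × 1.0086649 = 64.5149715 amu
Mass defect Δm = 64.5149715 − 63.942459 = 0.5725125 amu
Converting to energy: 0.5725125 amu × 931.49 MeV/amu = 533.290 MeV
BE/A = 533.290 MeV / 64 = 8.333 MeV/nucleon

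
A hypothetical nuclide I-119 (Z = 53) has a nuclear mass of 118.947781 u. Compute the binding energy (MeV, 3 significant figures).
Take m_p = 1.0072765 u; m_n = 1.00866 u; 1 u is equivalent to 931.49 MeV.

Z = 53, so N = A − Z = 119 − 53 = 66.
Σm = 53·m_p + 66·m_n = 53.3856545 + 66.57156 = 119.9572145 u
The mass defect is 119.9572145 − 118.947781 = 1.0094335 u.
Converting to energy: 1.0094335 u × 931.49 MeV/u = 940.277 MeV

940 MeV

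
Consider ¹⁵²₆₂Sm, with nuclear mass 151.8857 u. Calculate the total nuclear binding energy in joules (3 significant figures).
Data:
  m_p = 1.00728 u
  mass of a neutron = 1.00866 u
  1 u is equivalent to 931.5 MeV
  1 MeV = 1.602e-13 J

2.01e-10 J

With 62 protons and 90 neutrons (A = 152):
Mass of separated nucleons = 62(1.00728) + 90(1.00866) = 62.45136 + 90.77940 = 153.23076 u
Mass defect Δm = 153.23076 − 151.8857 = 1.34506 u
Converting to energy: 1.34506 u × 931.5 MeV/u = 1252.92 MeV
In joules: 1252.92 MeV × 1.602e-13 J/MeV = 2.0072e-10 J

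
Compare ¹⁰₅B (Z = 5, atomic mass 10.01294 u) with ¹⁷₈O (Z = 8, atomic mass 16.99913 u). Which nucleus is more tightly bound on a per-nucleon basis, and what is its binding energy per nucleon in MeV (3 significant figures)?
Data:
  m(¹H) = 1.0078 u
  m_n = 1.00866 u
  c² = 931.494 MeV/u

¹⁷₈O; 7.74 MeV/nucleon

¹⁰₅B: Σm = 5(1.0078) + 5(1.00866) = 10.08230 u; Δm = 0.06936 u; E_B = 64.608 MeV; E_B/A = 6.461 MeV
¹⁷₈O: Σm = 8(1.0078) + 9(1.00866) = 17.14034 u; Δm = 0.14121 u; E_B = 131.536 MeV; E_B/A = 7.737 MeV
¹⁷₈O has the higher binding energy per nucleon, so it is the more tightly bound nucleus.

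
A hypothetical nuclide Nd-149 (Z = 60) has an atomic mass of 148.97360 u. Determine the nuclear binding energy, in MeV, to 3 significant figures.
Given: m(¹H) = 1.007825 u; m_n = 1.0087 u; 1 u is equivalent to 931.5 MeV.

1180 MeV

The nucleus contains 60 protons and 149 − 60 = 89 neutrons.
Σm = 60·m(¹H) + 89·m_n = 60.469500 + 89.7743 = 150.243800 u
Δm = 150.243800 − 148.97360 = 1.270200 u
Converting to energy: 1.270200 u × 931.5 MeV/u = 1183.19 MeV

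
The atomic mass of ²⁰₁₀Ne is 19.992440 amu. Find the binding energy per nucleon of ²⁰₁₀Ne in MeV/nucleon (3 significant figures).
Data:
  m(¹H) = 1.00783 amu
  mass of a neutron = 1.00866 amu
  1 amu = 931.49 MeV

8.03 MeV/nucleon

The nucleus contains 10 protons and 20 − 10 = 10 neutrons.
Mass of separated nucleons = 10(1.00783) + 10(1.00866) = 10.07830 + 10.08660 = 20.16490 amu
Mass defect Δm = 20.16490 − 19.992440 = 0.172460 amu
Converting to energy: 0.172460 amu × 931.49 MeV/amu = 160.645 MeV
Dividing by A = 20 gives 8.032 MeV per nucleon.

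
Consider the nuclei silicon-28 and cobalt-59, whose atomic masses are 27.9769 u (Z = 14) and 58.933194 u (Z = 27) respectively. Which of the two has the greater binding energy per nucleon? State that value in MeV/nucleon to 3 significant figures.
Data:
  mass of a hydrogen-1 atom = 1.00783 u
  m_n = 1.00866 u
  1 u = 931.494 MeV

silicon-28: Σm = 14(1.00783) + 14(1.00866) = 28.23086 u; Δm = 0.25396 u; E_B = 236.56 MeV; E_B/A = 8.449 MeV
cobalt-59: Σm = 27(1.00783) + 32(1.00866) = 59.48853 u; Δm = 0.555336 u; E_B = 517.29 MeV; E_B/A = 8.768 MeV
cobalt-59 has the higher binding energy per nucleon, so it is the more tightly bound nucleus.

cobalt-59; 8.77 MeV/nucleon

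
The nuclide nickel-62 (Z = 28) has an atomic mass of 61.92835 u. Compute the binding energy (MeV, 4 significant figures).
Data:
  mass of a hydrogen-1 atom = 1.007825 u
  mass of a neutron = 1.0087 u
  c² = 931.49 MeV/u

546.4 MeV

Mass of separated nucleons = 28(1.007825) + 34(1.0087) = 28.219100 + 34.2958 = 62.514900 u
Mass defect Δm = 62.514900 − 61.92835 = 0.586550 u
Converting to energy: 0.586550 u × 931.49 MeV/u = 546.365 MeV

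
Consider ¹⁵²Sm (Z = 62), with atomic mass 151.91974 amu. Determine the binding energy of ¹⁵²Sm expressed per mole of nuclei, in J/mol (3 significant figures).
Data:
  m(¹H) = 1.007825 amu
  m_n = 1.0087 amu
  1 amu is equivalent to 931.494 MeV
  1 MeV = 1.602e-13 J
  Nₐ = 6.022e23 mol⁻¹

Total constituent mass: 62 × 1.007825 + 90 × 1.0087 = 153.268150 amu
Mass defect Δm = 153.268150 − 151.91974 = 1.348410 amu
Binding energy = Δm·c² = 1.348410 × 931.494 MeV/amu = 1256.04 MeV
Per nucleus in joules: 1256.04 MeV × 1.602e-13 J/MeV = 2.0122e-10 J
Per mole: 2.0122e-10 J × 6.022e23 mol⁻¹ = 1.2117e+14 J/mol

1.21e+14 J/mol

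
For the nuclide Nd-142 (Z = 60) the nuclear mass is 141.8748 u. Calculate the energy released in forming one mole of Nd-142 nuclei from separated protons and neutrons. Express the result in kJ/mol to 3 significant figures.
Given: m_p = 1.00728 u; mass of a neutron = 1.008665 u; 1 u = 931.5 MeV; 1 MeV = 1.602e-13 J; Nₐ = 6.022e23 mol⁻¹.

1.14e+11 kJ/mol

Z = 60, so N = A − Z = 142 − 60 = 82.
Mass of separated nucleons = 60(1.00728) + 82(1.008665) = 60.43680 + 82.710530 = 143.147330 u
Mass defect Δm = 143.147330 − 141.8748 = 1.272530 u
E_B = 1.272530 × 931.5 = 1185.36 MeV
Per nucleus in joules: 1185.36 MeV × 1.602e-13 J/MeV = 1.8989e-10 J
Per mole: 1.8989e-10 J × 6.022e23 mol⁻¹ = 1.1435e+14 J/mol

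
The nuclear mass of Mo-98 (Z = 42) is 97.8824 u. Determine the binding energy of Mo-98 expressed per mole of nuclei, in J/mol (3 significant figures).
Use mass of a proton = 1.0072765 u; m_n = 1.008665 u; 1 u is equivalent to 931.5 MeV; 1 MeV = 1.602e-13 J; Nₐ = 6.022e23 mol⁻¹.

8.16e+13 J/mol

With 42 protons and 56 neutrons (A = 98):
Σm = 42·m_p + 56·m_n = 42.3056130 + 56.485240 = 98.7908530 u
Mass defect Δm = 98.7908530 − 97.8824 = 0.9084530 u
Binding energy = Δm·c² = 0.9084530 × 931.5 MeV/u = 846.224 MeV
Per nucleus in joules: 846.224 MeV × 1.602e-13 J/MeV = 1.3557e-10 J
Per mole: 1.3557e-10 J × 6.022e23 mol⁻¹ = 8.1640e+13 J/mol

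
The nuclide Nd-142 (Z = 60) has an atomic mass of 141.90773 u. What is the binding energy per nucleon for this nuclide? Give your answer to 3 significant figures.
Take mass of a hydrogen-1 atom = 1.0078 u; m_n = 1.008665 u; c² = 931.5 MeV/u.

8.34 MeV/nucleon

With 60 protons and 82 neutrons (A = 142):
Mass of separated nucleons = 60(1.0078) + 82(1.008665) = 60.4680 + 82.710530 = 143.178530 u
Δm = 143.178530 − 141.90773 = 1.270800 u
E_B = 1.270800 × 931.5 = 1183.75 MeV
Dividing by A = 142 gives 8.336 MeV per nucleon.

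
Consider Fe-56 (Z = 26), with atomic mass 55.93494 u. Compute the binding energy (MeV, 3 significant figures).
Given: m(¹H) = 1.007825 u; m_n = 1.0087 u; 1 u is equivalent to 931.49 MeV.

Σm = 26·m(¹H) + 30·m_n = 26.203450 + 30.2610 = 56.464450 u
Mass defect Δm = 56.464450 − 55.93494 = 0.529510 u
Converting to energy: 0.529510 u × 931.49 MeV/u = 493.233 MeV

493 MeV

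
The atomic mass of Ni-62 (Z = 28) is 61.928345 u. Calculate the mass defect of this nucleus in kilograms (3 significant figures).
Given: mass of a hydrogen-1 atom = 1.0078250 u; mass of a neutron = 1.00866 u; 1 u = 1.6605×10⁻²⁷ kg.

9.72e-28 kg

Total constituent mass: 28 × 1.0078250 + 34 × 1.00866 = 62.5135400 u
The mass defect is 62.5135400 − 61.928345 = 0.5851950 u.
In SI units: 0.5851950 u × 1.6605×10⁻²⁷ kg/u = 9.7172e-28 kg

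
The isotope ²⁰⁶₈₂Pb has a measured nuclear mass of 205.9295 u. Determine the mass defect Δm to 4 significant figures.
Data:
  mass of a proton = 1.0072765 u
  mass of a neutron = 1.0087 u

1.746 u

Total constituent mass: 82 × 1.0072765 + 124 × 1.0087 = 207.6754730 u
Δm = 207.6754730 − 205.9295 = 1.7459730 u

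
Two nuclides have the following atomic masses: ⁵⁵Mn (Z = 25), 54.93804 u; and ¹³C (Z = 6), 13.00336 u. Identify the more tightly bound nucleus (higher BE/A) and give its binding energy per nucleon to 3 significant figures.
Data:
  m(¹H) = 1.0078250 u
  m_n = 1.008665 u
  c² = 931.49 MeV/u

⁵⁵Mn; 8.77 MeV/nucleon

⁵⁵Mn: Σm = 25(1.0078250) + 30(1.008665) = 55.4555750 u; Δm = 0.5175350 u; E_B = 482.08 MeV; E_B/A = 8.765 MeV
¹³C: Σm = 6(1.0078250) + 7(1.008665) = 13.1076050 u; Δm = 0.1042450 u; E_B = 97.103 MeV; E_B/A = 7.469 MeV
⁵⁵Mn has the higher binding energy per nucleon, so it is the more tightly bound nucleus.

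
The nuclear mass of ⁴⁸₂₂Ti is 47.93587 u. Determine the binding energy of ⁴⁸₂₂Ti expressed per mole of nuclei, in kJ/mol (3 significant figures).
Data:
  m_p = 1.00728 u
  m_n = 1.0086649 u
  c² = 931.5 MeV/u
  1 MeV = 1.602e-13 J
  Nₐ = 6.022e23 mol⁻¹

With 22 protons and 26 neutrons (A = 48):
Total constituent mass: 22 × 1.00728 + 26 × 1.0086649 = 48.3854474 u
Δm = 48.3854474 − 47.93587 = 0.4495774 u
Converting to energy: 0.4495774 u × 931.5 MeV/u = 418.781 MeV
Per nucleus in joules: 418.781 MeV × 1.602e-13 J/MeV = 6.7089e-11 J
Per mole: 6.7089e-11 J × 6.022e23 mol⁻¹ = 4.0401e+13 J/mol

4.04e+10 kJ/mol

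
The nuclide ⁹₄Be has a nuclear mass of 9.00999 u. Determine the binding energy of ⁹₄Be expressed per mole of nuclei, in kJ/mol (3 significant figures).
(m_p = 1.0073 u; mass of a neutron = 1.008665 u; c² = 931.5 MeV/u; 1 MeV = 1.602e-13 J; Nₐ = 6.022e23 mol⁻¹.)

The nucleus contains 4 protons and 9 − 4 = 5 neutrons.
Mass of separated nucleons = 4(1.0073) + 5(1.008665) = 4.0292 + 5.043325 = 9.072525 u
Δm = 9.072525 − 9.00999 = 0.062535 u
Converting to energy: 0.062535 u × 931.5 MeV/u = 58.2514 MeV
Per nucleus in joules: 58.2514 MeV × 1.602e-13 J/MeV = 9.3319e-12 J
Per mole: 9.3319e-12 J × 6.022e23 mol⁻¹ = 5.6197e+12 J/mol

5.62e+09 kJ/mol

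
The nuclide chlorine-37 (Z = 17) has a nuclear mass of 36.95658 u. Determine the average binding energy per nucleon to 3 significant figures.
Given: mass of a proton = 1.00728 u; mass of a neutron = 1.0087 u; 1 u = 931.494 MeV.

8.59 MeV/nucleon

Σm = 17·m_p + 20·m_n = 17.12376 + 20.1740 = 37.29776 u
Δm = 37.29776 − 36.95658 = 0.34118 u
Binding energy = Δm·c² = 0.34118 × 931.494 MeV/u = 317.807 MeV
Dividing by A = 37 gives 8.589 MeV per nucleon.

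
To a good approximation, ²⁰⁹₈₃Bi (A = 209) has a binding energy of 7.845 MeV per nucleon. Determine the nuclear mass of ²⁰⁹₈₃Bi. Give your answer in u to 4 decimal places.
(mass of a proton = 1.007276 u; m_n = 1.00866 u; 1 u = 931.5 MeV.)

208.9349 u

Total binding energy = 209 × 7.845 = 1639.605 MeV
Mass defect = 1639.605 MeV / (931.5 MeV/u) = 1.760177 u
Constituent mass = 83(1.007276) + 126(1.00866) = 210.695068 u
Nuclear mass = 210.695068 − 1.760177 = 208.934891 u ≈ 208.9349 u (to 4 decimal places)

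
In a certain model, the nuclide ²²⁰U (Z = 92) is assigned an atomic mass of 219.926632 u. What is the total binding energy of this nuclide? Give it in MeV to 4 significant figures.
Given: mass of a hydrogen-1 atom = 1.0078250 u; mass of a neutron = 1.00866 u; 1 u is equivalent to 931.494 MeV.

With 92 protons and 128 neutrons (A = 220):
Σm = 92·m(¹H) + 128·m_n = 92.7199000 + 129.10848 = 221.8283800 u
The mass defect is 221.8283800 − 219.926632 = 1.9017480 u.
Binding energy = Δm·c² = 1.9017480 × 931.494 MeV/u = 1771.47 MeV

1771 MeV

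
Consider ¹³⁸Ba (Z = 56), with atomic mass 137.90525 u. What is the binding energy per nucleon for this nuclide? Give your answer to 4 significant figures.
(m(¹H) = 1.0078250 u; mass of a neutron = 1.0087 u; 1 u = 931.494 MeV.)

8.413 MeV/nucleon

Total constituent mass: 56 × 1.0078250 + 82 × 1.0087 = 139.1516000 u
Δm = 139.1516000 − 137.90525 = 1.2463500 u
Converting to energy: 1.2463500 u × 931.494 MeV/u = 1160.97 MeV
Dividing by A = 138 gives 8.413 MeV per nucleon.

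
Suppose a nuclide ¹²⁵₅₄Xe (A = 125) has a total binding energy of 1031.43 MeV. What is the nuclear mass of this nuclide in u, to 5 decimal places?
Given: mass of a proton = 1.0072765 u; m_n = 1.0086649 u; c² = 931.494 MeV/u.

Mass defect = 1031.43 MeV / (931.494 MeV/u) = 1.1072857 u
Constituent mass = 54(1.0072765) + 71(1.0086649) = 126.0081389 u
Nuclear mass = 126.0081389 − 1.1072857 = 124.9008532 u ≈ 124.90085 u (to 5 decimal places)

124.90085 u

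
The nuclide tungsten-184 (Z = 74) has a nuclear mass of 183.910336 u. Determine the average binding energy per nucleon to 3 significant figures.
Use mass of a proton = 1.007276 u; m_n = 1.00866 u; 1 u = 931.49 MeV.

8.00 MeV/nucleon

Z = 74, so N = A − Z = 184 − 74 = 110.
Σm = 74·m_p + 110·m_n = 74.538424 + 110.95260 = 185.491024 u
Δm = 185.491024 − 183.910336 = 1.580688 u
E_B = 1.580688 × 931.49 = 1472.40 MeV
Per nucleon: 1472.40 / 184 = 8.002 MeV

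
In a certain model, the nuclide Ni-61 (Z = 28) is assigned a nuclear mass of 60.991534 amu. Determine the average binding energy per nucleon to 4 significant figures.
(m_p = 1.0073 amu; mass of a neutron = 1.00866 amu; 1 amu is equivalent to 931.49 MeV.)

Σm = 28·m_p + 33·m_n = 28.2044 + 33.28578 = 61.49018 amu
The mass defect is 61.49018 − 60.991534 = 0.498646 amu.
E_B = 0.498646 × 931.49 = 464.484 MeV
Per nucleon: 464.484 / 61 = 7.614 MeV

7.614 MeV/nucleon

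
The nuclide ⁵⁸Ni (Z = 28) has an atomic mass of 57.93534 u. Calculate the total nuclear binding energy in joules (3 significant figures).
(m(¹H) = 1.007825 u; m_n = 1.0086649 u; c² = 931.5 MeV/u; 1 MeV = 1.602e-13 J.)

Total constituent mass: 28 × 1.007825 + 30 × 1.0086649 = 58.4790470 u
Mass defect Δm = 58.4790470 − 57.93534 = 0.5437070 u
E_B = 0.5437070 × 931.5 = 506.463 MeV
In joules: 506.463 MeV × 1.602e-13 J/MeV = 8.1135e-11 J

8.11e-11 J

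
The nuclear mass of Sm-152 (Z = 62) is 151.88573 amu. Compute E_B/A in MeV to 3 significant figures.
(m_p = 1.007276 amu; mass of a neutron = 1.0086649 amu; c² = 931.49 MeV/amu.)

8.24 MeV/nucleon

Z = 62, so N = A − Z = 152 − 62 = 90.
Σm = 62·m_p + 90·m_n = 62.451112 + 90.7798410 = 153.2309530 amu
Δm = 153.2309530 − 151.88573 = 1.3452230 amu
Binding energy = Δm·c² = 1.3452230 × 931.49 MeV/amu = 1253.06 MeV
Dividing by A = 152 gives 8.244 MeV per nucleon.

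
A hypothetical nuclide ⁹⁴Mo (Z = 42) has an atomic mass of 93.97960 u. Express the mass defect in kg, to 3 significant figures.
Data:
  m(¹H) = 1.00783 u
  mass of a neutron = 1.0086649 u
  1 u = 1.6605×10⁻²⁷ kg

The nucleus contains 42 protons and 94 − 42 = 52 neutrons.
Mass of separated nucleons = 42(1.00783) + 52(1.0086649) = 42.32886 + 52.4505748 = 94.7794348 u
Mass defect Δm = 94.7794348 − 93.97960 = 0.7998348 u
In SI units: 0.7998348 u × 1.6605×10⁻²⁷ kg/u = 1.3281e-27 kg

1.33e-27 kg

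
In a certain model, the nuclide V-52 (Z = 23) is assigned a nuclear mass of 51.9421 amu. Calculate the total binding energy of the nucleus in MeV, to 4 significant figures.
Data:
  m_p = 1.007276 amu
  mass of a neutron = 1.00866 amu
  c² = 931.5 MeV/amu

443.8 MeV

Z = 23, so N = A − Z = 52 − 23 = 29.
Σm = 23·m_p + 29·m_n = 23.167348 + 29.25114 = 52.418488 amu
Mass defect Δm = 52.418488 − 51.9421 = 0.476388 amu
Converting to energy: 0.476388 amu × 931.5 MeV/amu = 443.755 MeV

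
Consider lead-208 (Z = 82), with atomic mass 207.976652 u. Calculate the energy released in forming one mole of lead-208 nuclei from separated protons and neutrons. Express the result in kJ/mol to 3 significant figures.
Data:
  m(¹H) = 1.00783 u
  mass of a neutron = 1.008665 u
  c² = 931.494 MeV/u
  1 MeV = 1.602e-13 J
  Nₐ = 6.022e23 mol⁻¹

1.58e+11 kJ/mol

Z = 82, so N = A − Z = 208 − 82 = 126.
Σm = 82·m(¹H) + 126·m_n = 82.64206 + 127.091790 = 209.733850 u
The mass defect is 209.733850 − 207.976652 = 1.757198 u.
Converting to energy: 1.757198 u × 931.494 MeV/u = 1636.82 MeV
Per nucleus in joules: 1636.82 MeV × 1.602e-13 J/MeV = 2.6222e-10 J
Per mole: 2.6222e-10 J × 6.022e23 mol⁻¹ = 1.5791e+14 J/mol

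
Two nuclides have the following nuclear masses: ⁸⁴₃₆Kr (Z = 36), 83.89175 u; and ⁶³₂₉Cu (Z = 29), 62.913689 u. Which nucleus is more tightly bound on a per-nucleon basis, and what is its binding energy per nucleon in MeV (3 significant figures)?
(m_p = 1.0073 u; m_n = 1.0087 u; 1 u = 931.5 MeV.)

⁸⁴₃₆Kr: Σm = 36(1.0073) + 48(1.0087) = 84.6804 u; Δm = 0.78865 u; E_B = 734.63 MeV; E_B/A = 8.746 MeV
⁶³₂₉Cu: Σm = 29(1.0073) + 34(1.0087) = 63.5075 u; Δm = 0.593811 u; E_B = 553.13 MeV; E_B/A = 8.780 MeV
⁶³₂₉Cu has the higher binding energy per nucleon, so it is the more tightly bound nucleus.

⁶³₂₉Cu; 8.78 MeV/nucleon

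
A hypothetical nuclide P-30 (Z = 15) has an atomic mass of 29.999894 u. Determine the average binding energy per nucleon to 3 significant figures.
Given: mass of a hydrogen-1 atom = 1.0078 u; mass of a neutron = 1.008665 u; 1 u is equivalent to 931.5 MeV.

7.67 MeV/nucleon

Σm = 15·m(¹H) + 15·m_n = 15.1170 + 15.129975 = 30.246975 u
The mass defect is 30.246975 − 29.999894 = 0.247081 u.
E_B = 0.247081 × 931.5 = 230.156 MeV
Per nucleon: 230.156 / 30 = 7.672 MeV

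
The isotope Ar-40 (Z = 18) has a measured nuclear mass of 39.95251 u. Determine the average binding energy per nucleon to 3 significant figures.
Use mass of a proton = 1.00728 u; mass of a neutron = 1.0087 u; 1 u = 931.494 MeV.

Z = 18, so N = A − Z = 40 − 18 = 22.
Σm = 18·m_p + 22·m_n = 18.13104 + 22.1914 = 40.32244 u
Mass defect Δm = 40.32244 − 39.95251 = 0.36993 u
E_B = 0.36993 × 931.494 = 344.588 MeV
BE/A = 344.588 MeV / 40 = 8.6147 MeV/nucleon

8.61 MeV/nucleon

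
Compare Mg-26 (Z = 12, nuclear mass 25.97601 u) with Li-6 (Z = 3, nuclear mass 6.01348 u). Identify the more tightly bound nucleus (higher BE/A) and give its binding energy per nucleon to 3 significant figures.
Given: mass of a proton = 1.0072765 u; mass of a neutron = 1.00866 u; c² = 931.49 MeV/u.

Mg-26; 8.33 MeV/nucleon

Mg-26: Σm = 12(1.0072765) + 14(1.00866) = 26.2085580 u; Δm = 0.2325480 u; E_B = 216.616 MeV; E_B/A = 8.331 MeV
Li-6: Σm = 3(1.0072765) + 3(1.00866) = 6.0478095 u; Δm = 0.0343295 u; E_B = 31.978 MeV; E_B/A = 5.330 MeV
Mg-26 has the higher binding energy per nucleon, so it is the more tightly bound nucleus.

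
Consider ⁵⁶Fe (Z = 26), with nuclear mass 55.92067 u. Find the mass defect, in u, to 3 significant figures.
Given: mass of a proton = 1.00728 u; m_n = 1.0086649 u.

With 26 protons and 30 neutrons (A = 56):
Mass of separated nucleons = 26(1.00728) + 30(1.0086649) = 26.18928 + 30.2599470 = 56.4492270 u
Mass defect Δm = 56.4492270 − 55.92067 = 0.5285570 u

0.529 u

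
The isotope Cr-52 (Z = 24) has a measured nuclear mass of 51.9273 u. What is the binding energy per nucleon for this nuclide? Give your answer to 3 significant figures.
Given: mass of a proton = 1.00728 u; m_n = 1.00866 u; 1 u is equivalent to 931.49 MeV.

8.78 MeV/nucleon

Total constituent mass: 24 × 1.00728 + 28 × 1.00866 = 52.41720 u
The mass defect is 52.41720 − 51.9273 = 0.48990 u.
Binding energy = Δm·c² = 0.48990 × 931.49 MeV/u = 456.337 MeV
Per nucleon: 456.337 / 52 = 8.776 MeV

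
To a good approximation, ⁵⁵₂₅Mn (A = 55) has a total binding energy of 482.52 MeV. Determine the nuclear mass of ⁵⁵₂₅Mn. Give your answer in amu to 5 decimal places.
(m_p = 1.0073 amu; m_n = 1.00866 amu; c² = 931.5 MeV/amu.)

Mass defect = 482.52 MeV / (931.5 MeV/amu) = 0.5180032 amu
Constituent mass = 25(1.0073) + 30(1.00866) = 55.44230 amu
Nuclear mass = 55.44230 − 0.5180032 = 54.9242968 amu ≈ 54.92430 amu (to 5 decimal places)

54.92430 amu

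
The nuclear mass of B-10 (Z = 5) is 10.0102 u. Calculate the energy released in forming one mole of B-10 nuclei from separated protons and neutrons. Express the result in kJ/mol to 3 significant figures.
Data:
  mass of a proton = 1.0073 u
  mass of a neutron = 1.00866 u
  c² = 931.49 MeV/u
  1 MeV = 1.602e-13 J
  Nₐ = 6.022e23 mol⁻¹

With 5 protons and 5 neutrons (A = 10):
Σm = 5·m_p + 5·m_n = 5.0365 + 5.04330 = 10.07980 u
Δm = 10.07980 − 10.0102 = 0.06960 u
E_B = 0.06960 × 931.49 = 64.8317 MeV
Per nucleus in joules: 64.8317 MeV × 1.602e-13 J/MeV = 1.0386e-11 J
Per mole: 1.0386e-11 J × 6.022e23 mol⁻¹ = 6.2544e+12 J/mol

6.25e+09 kJ/mol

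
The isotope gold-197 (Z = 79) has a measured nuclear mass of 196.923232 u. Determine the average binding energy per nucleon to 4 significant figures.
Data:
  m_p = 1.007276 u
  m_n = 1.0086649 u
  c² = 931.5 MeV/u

Z = 79, so N = A − Z = 197 − 79 = 118.
Mass of separated nucleons = 79(1.007276) + 118(1.0086649) = 79.574804 + 119.0224582 = 198.5972622 u
Mass defect Δm = 198.5972622 − 196.923232 = 1.6740302 u
Binding energy = Δm·c² = 1.6740302 × 931.5 MeV/u = 1559.36 MeV
BE/A = 1559.36 MeV / 197 = 7.916 MeV/nucleon

7.916 MeV/nucleon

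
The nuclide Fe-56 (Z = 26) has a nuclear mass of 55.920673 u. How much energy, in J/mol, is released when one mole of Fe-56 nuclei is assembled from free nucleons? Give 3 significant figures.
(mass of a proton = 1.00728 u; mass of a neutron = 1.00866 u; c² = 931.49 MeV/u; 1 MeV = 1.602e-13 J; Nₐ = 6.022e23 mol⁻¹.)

4.75e+13 J/mol

The nucleus contains 26 protons and 56 − 26 = 30 neutrons.
Total constituent mass: 26 × 1.00728 + 30 × 1.00866 = 56.44908 u
The mass defect is 56.44908 − 55.920673 = 0.528407 u.
E_B = 0.528407 × 931.49 = 492.206 MeV
Per nucleus in joules: 492.206 MeV × 1.602e-13 J/MeV = 7.8851e-11 J
Per mole: 7.8851e-11 J × 6.022e23 mol⁻¹ = 4.7484e+13 J/mol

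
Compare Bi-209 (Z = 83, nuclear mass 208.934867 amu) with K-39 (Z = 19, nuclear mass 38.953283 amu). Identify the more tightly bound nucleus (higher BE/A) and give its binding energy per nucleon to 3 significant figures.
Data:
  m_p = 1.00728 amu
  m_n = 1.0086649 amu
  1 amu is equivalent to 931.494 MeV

K-39; 8.56 MeV/nucleon

Bi-209: Σm = 83(1.00728) + 126(1.0086649) = 210.6960174 amu; Δm = 1.7611504 amu; E_B = 1640.5 MeV; E_B/A = 7.849 MeV
K-39: Σm = 19(1.00728) + 20(1.0086649) = 39.3116180 amu; Δm = 0.3583350 amu; E_B = 333.79 MeV; E_B/A = 8.559 MeV
K-39 has the higher binding energy per nucleon, so it is the more tightly bound nucleus.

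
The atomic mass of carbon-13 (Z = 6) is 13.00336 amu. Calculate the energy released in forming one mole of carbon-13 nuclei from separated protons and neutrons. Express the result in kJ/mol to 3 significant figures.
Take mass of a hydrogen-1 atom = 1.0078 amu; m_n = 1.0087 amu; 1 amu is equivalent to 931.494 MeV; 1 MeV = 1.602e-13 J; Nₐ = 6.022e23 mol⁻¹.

9.38e+09 kJ/mol

Z = 6, so N = A − Z = 13 − 6 = 7.
Mass of separated nucleons = 6(1.0078) + 7(1.0087) = 6.0468 + 7.0609 = 13.1077 amu
The mass defect is 13.1077 − 13.00336 = 0.10434 amu.
Binding energy = Δm·c² = 0.10434 × 931.494 MeV/amu = 97.1921 MeV
Per nucleus in joules: 97.1921 MeV × 1.602e-13 J/MeV = 1.5570e-11 J
Per mole: 1.5570e-11 J × 6.022e23 mol⁻¹ = 9.3763e+12 J/mol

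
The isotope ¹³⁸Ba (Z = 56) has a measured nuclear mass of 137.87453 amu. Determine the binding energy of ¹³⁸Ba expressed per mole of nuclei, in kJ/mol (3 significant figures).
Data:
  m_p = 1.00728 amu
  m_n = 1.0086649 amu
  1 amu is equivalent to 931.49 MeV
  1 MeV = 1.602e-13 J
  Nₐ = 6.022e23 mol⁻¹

Total constituent mass: 56 × 1.00728 + 82 × 1.0086649 = 139.1182018 amu
Mass defect Δm = 139.1182018 − 137.87453 = 1.2436718 amu
Binding energy = Δm·c² = 1.2436718 × 931.49 MeV/amu = 1158.47 MeV
Per nucleus in joules: 1158.47 MeV × 1.602e-13 J/MeV = 1.8559e-10 J
Per mole: 1.8559e-10 J × 6.022e23 mol⁻¹ = 1.1176e+14 J/mol

1.12e+11 kJ/mol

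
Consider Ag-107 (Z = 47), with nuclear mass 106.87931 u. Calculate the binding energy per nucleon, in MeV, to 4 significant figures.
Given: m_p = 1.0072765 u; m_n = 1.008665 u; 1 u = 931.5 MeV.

The nucleus contains 47 protons and 107 − 47 = 60 neutrons.
Mass of separated nucleons = 47(1.0072765) + 60(1.008665) = 47.3419955 + 60.519900 = 107.8618955 u
The mass defect is 107.8618955 − 106.87931 = 0.9825855 u.
E_B = 0.9825855 × 931.5 = 915.278 MeV
Per nucleon: 915.278 / 107 = 8.554 MeV

8.554 MeV/nucleon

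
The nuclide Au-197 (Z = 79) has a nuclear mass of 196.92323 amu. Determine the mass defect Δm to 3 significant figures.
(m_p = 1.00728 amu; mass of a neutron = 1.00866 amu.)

With 79 protons and 118 neutrons (A = 197):
Mass of separated nucleons = 79(1.00728) + 118(1.00866) = 79.57512 + 119.02188 = 198.59700 amu
Mass defect Δm = 198.59700 − 196.92323 = 1.67377 amu

1.67 amu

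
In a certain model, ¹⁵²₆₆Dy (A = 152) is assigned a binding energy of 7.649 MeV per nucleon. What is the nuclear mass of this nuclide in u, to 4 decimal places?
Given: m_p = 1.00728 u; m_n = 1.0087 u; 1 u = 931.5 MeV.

151.9805 u

Total binding energy = 152 × 7.649 = 1162.648 MeV
Mass defect = 1162.648 MeV / (931.5 MeV/u) = 1.248146 u
Constituent mass = 66(1.00728) + 86(1.0087) = 153.22868 u
Nuclear mass = 153.22868 − 1.248146 = 151.980534 u ≈ 151.9805 u (to 4 decimal places)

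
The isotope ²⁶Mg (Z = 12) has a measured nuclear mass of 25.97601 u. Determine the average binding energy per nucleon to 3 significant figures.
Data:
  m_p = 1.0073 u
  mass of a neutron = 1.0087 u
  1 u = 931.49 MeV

The nucleus contains 12 protons and 26 − 12 = 14 neutrons.
Total constituent mass: 12 × 1.0073 + 14 × 1.0087 = 26.2094 u
Δm = 26.2094 − 25.97601 = 0.23339 u
Binding energy = Δm·c² = 0.23339 × 931.49 MeV/u = 217.400 MeV
Per nucleon: 217.400 / 26 = 8.362 MeV

8.36 MeV/nucleon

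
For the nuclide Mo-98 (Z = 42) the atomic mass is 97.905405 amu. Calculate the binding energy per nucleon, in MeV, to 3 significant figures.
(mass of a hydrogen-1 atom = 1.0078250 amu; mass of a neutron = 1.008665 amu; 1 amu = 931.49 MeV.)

8.64 MeV/nucleon

The nucleus contains 42 protons and 98 − 42 = 56 neutrons.
Mass of separated nucleons = 42(1.0078250) + 56(1.008665) = 42.3286500 + 56.485240 = 98.8138900 amu
Mass defect Δm = 98.8138900 − 97.905405 = 0.9084850 amu
Converting to energy: 0.9084850 amu × 931.49 MeV/amu = 846.245 MeV
Per nucleon: 846.245 / 98 = 8.635 MeV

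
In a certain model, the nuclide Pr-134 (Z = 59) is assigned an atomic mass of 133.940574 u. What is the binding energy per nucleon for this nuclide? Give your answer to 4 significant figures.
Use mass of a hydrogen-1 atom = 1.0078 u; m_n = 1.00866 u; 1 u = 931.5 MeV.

8.127 MeV/nucleon

Σm = 59·m(¹H) + 75·m_n = 59.4602 + 75.64950 = 135.10970 u
Δm = 135.10970 − 133.940574 = 1.169126 u
Binding energy = Δm·c² = 1.169126 × 931.5 MeV/u = 1089.04 MeV
Dividing by A = 134 gives 8.127 MeV per nucleon.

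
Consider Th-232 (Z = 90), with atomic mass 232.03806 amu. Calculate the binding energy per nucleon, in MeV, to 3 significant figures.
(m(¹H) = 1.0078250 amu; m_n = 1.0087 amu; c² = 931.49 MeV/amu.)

Mass of separated nucleons = 90(1.0078250) + 142(1.0087) = 90.7042500 + 143.2354 = 233.9396500 amu
The mass defect is 233.9396500 − 232.03806 = 1.9015900 amu.
Converting to energy: 1.9015900 amu × 931.49 MeV/amu = 1771.312 MeV
Dividing by A = 232 gives 7.63497 MeV per nucleon.

7.63 MeV/nucleon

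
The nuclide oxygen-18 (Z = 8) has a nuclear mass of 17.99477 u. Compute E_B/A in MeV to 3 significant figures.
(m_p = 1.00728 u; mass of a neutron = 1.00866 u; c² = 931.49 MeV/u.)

7.77 MeV/nucleon

The nucleus contains 8 protons and 18 − 8 = 10 neutrons.
Total constituent mass: 8 × 1.00728 + 10 × 1.00866 = 18.14484 u
The mass defect is 18.14484 − 17.99477 = 0.15007 u.
Binding energy = Δm·c² = 0.15007 × 931.49 MeV/u = 139.789 MeV
Dividing by A = 18 gives 7.766 MeV per nucleon.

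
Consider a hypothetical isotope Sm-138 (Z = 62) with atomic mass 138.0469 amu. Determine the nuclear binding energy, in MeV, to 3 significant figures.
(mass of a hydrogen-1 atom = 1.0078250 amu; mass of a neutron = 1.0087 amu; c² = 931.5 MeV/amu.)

Z = 62, so N = A − Z = 138 − 62 = 76.
Σm = 62·m(¹H) + 76·m_n = 62.4851500 + 76.6612 = 139.1463500 amu
Δm = 139.1463500 − 138.0469 = 1.0994500 amu
Converting to energy: 1.0994500 amu × 931.5 MeV/amu = 1024.14 MeV

1020 MeV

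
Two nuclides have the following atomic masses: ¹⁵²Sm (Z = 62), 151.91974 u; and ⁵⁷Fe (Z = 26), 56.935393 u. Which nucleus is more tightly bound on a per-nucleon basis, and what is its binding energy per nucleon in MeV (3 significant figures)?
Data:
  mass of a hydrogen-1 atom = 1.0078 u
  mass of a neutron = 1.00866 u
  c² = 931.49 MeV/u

¹⁵²Sm: Σm = 62(1.0078) + 90(1.00866) = 153.26300 u; Δm = 1.34326 u; E_B = 1251.2 MeV; E_B/A = 8.232 MeV
⁵⁷Fe: Σm = 26(1.0078) + 31(1.00866) = 57.47126 u; Δm = 0.535867 u; E_B = 499.15 MeV; E_B/A = 8.757 MeV
⁵⁷Fe has the higher binding energy per nucleon, so it is the more tightly bound nucleus.

⁵⁷Fe; 8.76 MeV/nucleon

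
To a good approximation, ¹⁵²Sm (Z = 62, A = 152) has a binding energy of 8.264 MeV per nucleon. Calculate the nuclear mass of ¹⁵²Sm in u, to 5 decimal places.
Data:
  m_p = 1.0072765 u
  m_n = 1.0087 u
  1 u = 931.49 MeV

Total binding energy = 152 × 8.264 = 1256.128 MeV
Mass defect = 1256.128 MeV / (931.49 MeV/u) = 1.3485147 u
Constituent mass = 62(1.0072765) + 90(1.0087) = 153.2341430 u
Nuclear mass = 153.2341430 − 1.3485147 = 151.8856283 u ≈ 151.88563 u (to 5 decimal places)

151.88563 u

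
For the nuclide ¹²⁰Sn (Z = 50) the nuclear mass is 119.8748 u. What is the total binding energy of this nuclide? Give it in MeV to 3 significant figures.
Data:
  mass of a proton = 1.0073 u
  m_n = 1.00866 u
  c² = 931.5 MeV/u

1020 MeV

Z = 50, so N = A − Z = 120 − 50 = 70.
Mass of separated nucleons = 50(1.0073) + 70(1.00866) = 50.3650 + 70.60620 = 120.97120 u
Mass defect Δm = 120.97120 − 119.8748 = 1.09640 u
Converting to energy: 1.09640 u × 931.5 MeV/u = 1021.30 MeV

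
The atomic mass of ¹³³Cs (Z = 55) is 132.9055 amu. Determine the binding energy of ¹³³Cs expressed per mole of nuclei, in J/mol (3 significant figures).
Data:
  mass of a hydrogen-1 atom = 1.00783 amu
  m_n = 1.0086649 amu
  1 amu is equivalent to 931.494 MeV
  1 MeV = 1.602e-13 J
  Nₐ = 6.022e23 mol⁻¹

1.08e+14 J/mol

The nucleus contains 55 protons and 133 − 55 = 78 neutrons.
Σm = 55·m(¹H) + 78·m_n = 55.43065 + 78.6758622 = 134.1065122 amu
Δm = 134.1065122 − 132.9055 = 1.2010122 amu
Converting to energy: 1.2010122 amu × 931.494 MeV/amu = 1118.74 MeV
Per nucleus in joules: 1118.74 MeV × 1.602e-13 J/MeV = 1.7922e-10 J
Per mole: 1.7922e-10 J × 6.022e23 mol⁻¹ = 1.0793e+14 J/mol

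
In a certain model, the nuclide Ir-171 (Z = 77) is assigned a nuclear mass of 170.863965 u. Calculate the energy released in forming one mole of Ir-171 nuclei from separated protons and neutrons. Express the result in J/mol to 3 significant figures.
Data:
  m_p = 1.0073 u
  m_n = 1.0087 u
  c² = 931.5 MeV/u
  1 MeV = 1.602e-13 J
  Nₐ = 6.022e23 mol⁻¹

1.36e+14 J/mol

The nucleus contains 77 protons and 171 − 77 = 94 neutrons.
Mass of separated nucleons = 77(1.0073) + 94(1.0087) = 77.5621 + 94.8178 = 172.3799 u
Mass defect Δm = 172.3799 − 170.863965 = 1.515935 u
Converting to energy: 1.515935 u × 931.5 MeV/u = 1412.09 MeV
Per nucleus in joules: 1412.09 MeV × 1.602e-13 J/MeV = 2.2622e-10 J
Per mole: 2.2622e-10 J × 6.022e23 mol⁻¹ = 1.3623e+14 J/mol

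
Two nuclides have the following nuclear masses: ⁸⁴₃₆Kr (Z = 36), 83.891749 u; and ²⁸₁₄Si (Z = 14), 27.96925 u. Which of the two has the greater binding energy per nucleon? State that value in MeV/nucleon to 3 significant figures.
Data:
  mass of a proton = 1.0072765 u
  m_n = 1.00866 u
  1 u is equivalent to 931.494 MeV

⁸⁴₃₆Kr; 8.71 MeV/nucleon

⁸⁴₃₆Kr: Σm = 36(1.0072765) + 48(1.00866) = 84.6776340 u; Δm = 0.7858850 u; E_B = 732.047 MeV; E_B/A = 8.7148 MeV
²⁸₁₄Si: Σm = 14(1.0072765) + 14(1.00866) = 28.2231110 u; Δm = 0.2538610 u; E_B = 236.47 MeV; E_B/A = 8.445 MeV
⁸⁴₃₆Kr has the higher binding energy per nucleon, so it is the more tightly bound nucleus.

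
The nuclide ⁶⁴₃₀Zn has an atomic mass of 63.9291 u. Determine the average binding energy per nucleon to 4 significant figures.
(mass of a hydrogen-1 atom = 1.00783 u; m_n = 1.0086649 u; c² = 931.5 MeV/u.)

8.739 MeV/nucleon

With 30 protons and 34 neutrons (A = 64):
Mass of separated nucleons = 30(1.00783) + 34(1.0086649) = 30.23490 + 34.2946066 = 64.5295066 u
The mass defect is 64.5295066 − 63.9291 = 0.6004066 u.
Binding energy = Δm·c² = 0.6004066 × 931.5 MeV/u = 559.279 MeV
Per nucleon: 559.279 / 64 = 8.739 MeV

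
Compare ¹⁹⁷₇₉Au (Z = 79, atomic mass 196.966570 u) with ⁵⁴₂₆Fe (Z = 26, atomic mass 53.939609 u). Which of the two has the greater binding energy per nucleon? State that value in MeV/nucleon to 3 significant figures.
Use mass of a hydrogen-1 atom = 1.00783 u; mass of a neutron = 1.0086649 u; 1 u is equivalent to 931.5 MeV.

⁵⁴₂₆Fe; 8.74 MeV/nucleon

¹⁹⁷₇₉Au: Σm = 79(1.00783) + 118(1.0086649) = 198.6410282 u; Δm = 1.6744582 u; E_B = 1559.8 MeV; E_B/A = 7.918 MeV
⁵⁴₂₆Fe: Σm = 26(1.00783) + 28(1.0086649) = 54.4461972 u; Δm = 0.5065882 u; E_B = 471.89 MeV; E_B/A = 8.739 MeV
⁵⁴₂₆Fe has the higher binding energy per nucleon, so it is the more tightly bound nucleus.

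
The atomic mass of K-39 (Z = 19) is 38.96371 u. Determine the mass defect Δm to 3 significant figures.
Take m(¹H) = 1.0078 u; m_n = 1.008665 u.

0.358 u

Total constituent mass: 19 × 1.0078 + 20 × 1.008665 = 39.321500 u
Δm = 39.321500 − 38.96371 = 0.357790 u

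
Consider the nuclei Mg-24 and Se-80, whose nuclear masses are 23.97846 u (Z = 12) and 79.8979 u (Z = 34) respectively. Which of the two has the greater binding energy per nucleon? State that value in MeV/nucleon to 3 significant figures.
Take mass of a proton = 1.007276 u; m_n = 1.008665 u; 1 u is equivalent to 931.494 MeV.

Se-80; 8.71 MeV/nucleon

Mg-24: Σm = 12(1.007276) + 12(1.008665) = 24.191292 u; Δm = 0.212832 u; E_B = 198.25 MeV; E_B/A = 8.260 MeV
Se-80: Σm = 34(1.007276) + 46(1.008665) = 80.645974 u; Δm = 0.748074 u; E_B = 696.83 MeV; E_B/A = 8.710 MeV
Se-80 has the higher binding energy per nucleon, so it is the more tightly bound nucleus.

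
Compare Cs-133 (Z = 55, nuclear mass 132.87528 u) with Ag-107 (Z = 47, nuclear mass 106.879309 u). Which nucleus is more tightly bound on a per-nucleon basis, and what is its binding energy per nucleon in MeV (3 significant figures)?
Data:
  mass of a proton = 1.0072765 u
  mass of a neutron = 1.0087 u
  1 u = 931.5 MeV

Ag-107; 8.57 MeV/nucleon

Cs-133: Σm = 55(1.0072765) + 78(1.0087) = 134.0788075 u; Δm = 1.2035275 u; E_B = 1121.1 MeV; E_B/A = 8.429 MeV
Ag-107: Σm = 47(1.0072765) + 60(1.0087) = 107.8639955 u; Δm = 0.9846865 u; E_B = 917.24 MeV; E_B/A = 8.572 MeV
Ag-107 has the higher binding energy per nucleon, so it is the more tightly bound nucleus.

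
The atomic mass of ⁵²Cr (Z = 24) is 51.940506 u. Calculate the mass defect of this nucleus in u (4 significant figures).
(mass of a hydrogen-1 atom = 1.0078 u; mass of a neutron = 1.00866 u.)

Mass of separated nucleons = 24(1.0078) + 28(1.00866) = 24.1872 + 28.24248 = 52.42968 u
Mass defect Δm = 52.42968 − 51.940506 = 0.489174 u

0.4892 u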